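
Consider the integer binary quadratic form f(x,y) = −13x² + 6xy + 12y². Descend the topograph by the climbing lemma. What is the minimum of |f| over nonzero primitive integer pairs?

river: ρ → (12,18,-7)
river: ρ → (-7,24,3)
river: ρ → (3,24,-7)
river: ρ → (-7,18,12)
river: ρ → (12,6,-13)
river: ρ → (-13,20,5)
river: ρ → (5,20,-13)
river: ρ → (-13,6,12)
closes: descent 0, river 8
min |a| on river = 3

3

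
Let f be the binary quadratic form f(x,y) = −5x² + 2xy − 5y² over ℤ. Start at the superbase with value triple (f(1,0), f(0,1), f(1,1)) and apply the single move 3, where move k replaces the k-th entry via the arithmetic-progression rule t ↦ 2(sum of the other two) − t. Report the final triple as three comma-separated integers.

start (-5,-5,-8) = (f(1,0),f(0,1),f(1,1))
replace slot 3: 2·((-5)+(-5)) − (-8) = -12 → (-5,-5,-12)

-5,-5,-12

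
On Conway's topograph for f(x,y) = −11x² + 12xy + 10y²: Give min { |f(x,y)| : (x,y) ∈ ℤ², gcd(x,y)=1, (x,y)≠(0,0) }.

river: ρ → (10,8,-13)
river: ρ → (-13,18,5)
river: ρ → (5,22,-5)
river: ρ → (-5,18,13)
river: ρ → (13,8,-10)
river: ρ → (-10,12,11)
river: ρ → (11,10,-11)
river: ρ → (-11,12,10)
closes: descent 0, river 8
min |a| on river = 5

5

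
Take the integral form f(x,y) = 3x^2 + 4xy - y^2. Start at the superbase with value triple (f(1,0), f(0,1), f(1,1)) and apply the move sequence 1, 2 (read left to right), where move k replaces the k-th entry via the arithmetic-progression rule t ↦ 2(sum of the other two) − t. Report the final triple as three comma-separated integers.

start (3,-1,6) = (f(1,0),f(0,1),f(1,1))
replace slot 1: 2·((-1)+6) − 3 = 7 → (7,-1,6)
replace slot 2: 2·(7+6) − (-1) = 27 → (7,27,6)

7,27,6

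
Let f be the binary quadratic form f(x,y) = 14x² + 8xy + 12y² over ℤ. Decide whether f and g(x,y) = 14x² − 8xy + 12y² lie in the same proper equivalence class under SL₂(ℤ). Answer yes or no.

D₁ = -608, D₂ = -608
f: flip: (14,8,12)→(12,-8,14)
f: reduced (well bottom): (12,-8,14) with a≤c, −a<b≤a
g: flip: (14,-8,12)→(12,8,14)
g: reduced (well bottom): (12,8,14) with a≤c, −a<b≤a
reduced forms (12, -8, 14) vs (12, 8, 14) ⇒ inequivalent

no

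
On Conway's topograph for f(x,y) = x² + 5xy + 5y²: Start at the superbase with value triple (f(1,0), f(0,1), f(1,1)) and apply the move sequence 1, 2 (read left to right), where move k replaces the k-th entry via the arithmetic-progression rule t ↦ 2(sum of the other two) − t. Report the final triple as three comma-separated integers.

start (1,5,11) = (f(1,0),f(0,1),f(1,1))
replace slot 1: 2·(5+11) − 1 = 31 → (31,5,11)
replace slot 2: 2·(31+11) − 5 = 79 → (31,79,11)

31,79,11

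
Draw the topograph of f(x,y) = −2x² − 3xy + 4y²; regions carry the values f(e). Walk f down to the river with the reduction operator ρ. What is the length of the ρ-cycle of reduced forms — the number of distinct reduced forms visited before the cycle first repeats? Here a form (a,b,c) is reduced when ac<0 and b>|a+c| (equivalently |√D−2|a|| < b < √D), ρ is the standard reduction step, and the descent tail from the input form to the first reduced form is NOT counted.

D = 41, ⌊√D⌋ = 6
descent: ρ → (4,3,-2)  [lands on river]
river: ρ → (-2,5,2)
river: ρ → (2,3,-4)
river: ρ → (-4,5,1)
river: ρ → (1,5,-4)
river: ρ → (-4,3,2)
river: ρ → (2,5,-2)
river: ρ → (-2,3,4)
river: ρ → (4,5,-1)
river: ρ → (-1,5,4)
ρ-cycle length = 10 (tail of 1 descent step not counted)

10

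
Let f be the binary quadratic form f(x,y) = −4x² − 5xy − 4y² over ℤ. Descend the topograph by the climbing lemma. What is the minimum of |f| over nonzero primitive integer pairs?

translate: b→-3 (≡5 mod 8), so (4,5,4)→(4,-3,3)
flip: (4,-3,3)→(3,3,4)
reduced (well bottom): (3,3,4) with a≤c, −a<b≤a
well minimum |f| = |-3| = 3 (negative-definite)

3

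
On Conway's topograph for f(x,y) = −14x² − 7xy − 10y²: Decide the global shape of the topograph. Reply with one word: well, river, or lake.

D = b²−4ac = (-7)² − 4·(-14)·(-10) = -511
D < 0 ⇒ definite ⇒ every region one sign ⇒ single well

well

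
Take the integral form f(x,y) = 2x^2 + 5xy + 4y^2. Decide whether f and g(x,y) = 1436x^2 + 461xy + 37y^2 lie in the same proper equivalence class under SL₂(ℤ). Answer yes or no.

D₁ = -7, D₂ = -7
f: translate: b→1 (≡5 mod 4), so (2,5,4)→(2,1,1)
f: flip: (2,1,1)→(1,-1,2)
f: translate: b→1 (≡-1 mod 2), so (1,-1,2)→(1,1,2)
f: reduced (well bottom): (1,1,2) with a≤c, −a<b≤a
g: flip: (1436,461,37)→(37,-461,1436)
g: translate: b→-17 (≡-461 mod 74), so (37,-461,1436)→(37,-17,2)
g: flip: (37,-17,2)→(2,17,37)
g: translate: b→1 (≡17 mod 4), so (2,17,37)→(2,1,1)
g: flip: (2,1,1)→(1,-1,2)
g: translate: b→1 (≡-1 mod 2), so (1,-1,2)→(1,1,2)
g: reduced (well bottom): (1,1,2) with a≤c, −a<b≤a
reduced forms (1, 1, 2) vs (1, 1, 2) ⇒ equivalent

yes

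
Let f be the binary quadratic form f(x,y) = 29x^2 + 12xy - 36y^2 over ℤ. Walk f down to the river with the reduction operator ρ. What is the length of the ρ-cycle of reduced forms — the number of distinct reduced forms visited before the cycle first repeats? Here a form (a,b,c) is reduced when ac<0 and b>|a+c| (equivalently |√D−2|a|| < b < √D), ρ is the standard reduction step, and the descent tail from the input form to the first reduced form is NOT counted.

D = 4320, ⌊√D⌋ = 65
river: ρ → (-36,60,5)
river: ρ → (5,60,-36)
river: ρ → (-36,12,29)
river: ρ → (29,46,-19)
river: ρ → (-19,30,45)
river: ρ → (45,60,-4)
river: ρ → (-4,60,45)
river: ρ → (45,30,-19)
river: ρ → (-19,46,29)
river: ρ → (29,12,-36)
ρ-cycle length = 10 (tail of 0 descent steps not counted)

10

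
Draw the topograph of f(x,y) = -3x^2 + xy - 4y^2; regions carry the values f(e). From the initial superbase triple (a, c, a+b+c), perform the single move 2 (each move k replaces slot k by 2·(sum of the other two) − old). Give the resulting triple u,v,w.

start (-3,-4,-6) = (f(1,0),f(0,1),f(1,1))
replace slot 2: 2·((-3)+(-6)) − (-4) = -14 → (-3,-14,-6)

-3,-14,-6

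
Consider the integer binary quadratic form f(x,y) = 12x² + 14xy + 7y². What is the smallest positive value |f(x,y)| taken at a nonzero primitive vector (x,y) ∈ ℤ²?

translate: b→-10 (≡14 mod 24), so (12,14,7)→(12,-10,5)
flip: (12,-10,5)→(5,10,12)
translate: b→0 (≡10 mod 10), so (5,10,12)→(5,0,7)
reduced (well bottom): (5,0,7) with a≤c, −a<b≤a
well minimum = a = 5

5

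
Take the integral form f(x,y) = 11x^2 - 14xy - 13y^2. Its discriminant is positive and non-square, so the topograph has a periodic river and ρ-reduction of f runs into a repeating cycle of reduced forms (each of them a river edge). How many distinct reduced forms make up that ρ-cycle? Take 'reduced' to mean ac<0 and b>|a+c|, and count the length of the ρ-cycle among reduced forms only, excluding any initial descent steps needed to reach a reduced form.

D = 768, ⌊√D⌋ = 27
descent: ρ → (-13,14,11)  [lands on river]
river: ρ → (11,8,-16)
river: ρ → (-16,24,3)
river: ρ → (3,24,-16)
river: ρ → (-16,8,11)
river: ρ → (11,14,-13)
river: ρ → (-13,12,12)
river: ρ → (12,12,-13)
ρ-cycle length = 8 (tail of 1 descent step not counted)

8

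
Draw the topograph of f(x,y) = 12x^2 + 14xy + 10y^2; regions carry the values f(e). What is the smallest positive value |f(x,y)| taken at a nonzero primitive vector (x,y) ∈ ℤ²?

translate: b→-10 (≡14 mod 24), so (12,14,10)→(12,-10,8)
flip: (12,-10,8)→(8,10,12)
translate: b→-6 (≡10 mod 16), so (8,10,12)→(8,-6,10)
reduced (well bottom): (8,-6,10) with a≤c, −a<b≤a
well minimum = a = 8

8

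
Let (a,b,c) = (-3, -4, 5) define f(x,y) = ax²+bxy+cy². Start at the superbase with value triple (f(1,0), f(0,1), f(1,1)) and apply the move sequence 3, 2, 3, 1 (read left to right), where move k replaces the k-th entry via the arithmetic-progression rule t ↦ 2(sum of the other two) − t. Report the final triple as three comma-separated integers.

start (-3,5,-2) = (f(1,0),f(0,1),f(1,1))
replace slot 3: 2·((-3)+5) − (-2) = 6 → (-3,5,6)
replace slot 2: 2·((-3)+6) − 5 = 1 → (-3,1,6)
replace slot 3: 2·((-3)+1) − 6 = -10 → (-3,1,-10)
replace slot 1: 2·(1+(-10)) − (-3) = -15 → (-15,1,-10)

-15,1,-10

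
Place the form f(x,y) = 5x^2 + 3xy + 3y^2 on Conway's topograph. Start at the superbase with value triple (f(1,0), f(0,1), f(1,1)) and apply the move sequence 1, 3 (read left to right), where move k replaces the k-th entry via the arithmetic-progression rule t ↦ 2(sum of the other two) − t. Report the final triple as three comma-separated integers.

start (5,3,11) = (f(1,0),f(0,1),f(1,1))
replace slot 1: 2·(3+11) − 5 = 23 → (23,3,11)
replace slot 3: 2·(23+3) − 11 = 41 → (23,3,41)

23,3,41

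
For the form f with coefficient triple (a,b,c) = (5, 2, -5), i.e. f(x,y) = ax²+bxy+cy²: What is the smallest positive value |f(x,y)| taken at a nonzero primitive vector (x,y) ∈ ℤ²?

river: ρ → (-5,8,2)
river: ρ → (2,8,-5)
river: ρ → (-5,2,5)
river: ρ → (5,8,-2)
river: ρ → (-2,8,5)
river: ρ → (5,2,-5)
closes: descent 0, river 6
min |a| on river = 2

2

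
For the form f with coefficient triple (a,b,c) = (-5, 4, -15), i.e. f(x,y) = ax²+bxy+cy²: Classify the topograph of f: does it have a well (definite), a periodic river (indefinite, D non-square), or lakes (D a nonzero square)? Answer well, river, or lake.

D = b²−4ac = 4² − 4·(-5)·(-15) = -284
D < 0 ⇒ definite ⇒ every region one sign ⇒ single well

well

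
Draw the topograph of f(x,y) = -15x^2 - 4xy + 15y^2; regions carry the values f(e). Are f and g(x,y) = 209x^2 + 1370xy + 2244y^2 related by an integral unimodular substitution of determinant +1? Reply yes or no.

D₁ = 916, D₂ = 916
river cycle of f (length 10): (15, 4, -15), (-15, 26, 4), (4, 30, -1), (-1, 30, 4), (4, 26, -15), (-15, 4, 15), (15, 26, -4), (-4, 30, 1), (1, 30, -4), (-4, 26, 15)
river cycle of g (length 10): (15, 4, -15), (-15, 26, 4), (4, 30, -1), (-1, 30, 4), (4, 26, -15), (-15, 4, 15), (15, 26, -4), (-4, 30, 1), (1, 30, -4), (-4, 26, 15)
cycles coincide ⇒ equivalent

yes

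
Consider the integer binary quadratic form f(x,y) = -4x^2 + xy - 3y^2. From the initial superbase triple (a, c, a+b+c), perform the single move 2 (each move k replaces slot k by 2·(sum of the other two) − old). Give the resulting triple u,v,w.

start (-4,-3,-6) = (f(1,0),f(0,1),f(1,1))
replace slot 2: 2·((-4)+(-6)) − (-3) = -17 → (-4,-17,-6)

-4,-17,-6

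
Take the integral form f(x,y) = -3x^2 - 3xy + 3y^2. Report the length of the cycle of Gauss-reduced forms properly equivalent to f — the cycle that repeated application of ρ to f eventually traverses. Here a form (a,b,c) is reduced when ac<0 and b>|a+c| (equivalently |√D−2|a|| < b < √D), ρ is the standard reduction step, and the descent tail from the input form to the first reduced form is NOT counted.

D = 45, ⌊√D⌋ = 6
descent: ρ → (3,3,-3)  [lands on river]
river: ρ → (-3,3,3)
ρ-cycle length = 2 (tail of 1 descent step not counted)

2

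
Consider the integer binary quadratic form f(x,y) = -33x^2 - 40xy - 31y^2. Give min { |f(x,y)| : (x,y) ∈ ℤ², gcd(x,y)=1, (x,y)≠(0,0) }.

translate: b→-26 (≡40 mod 66), so (33,40,31)→(33,-26,24)
flip: (33,-26,24)→(24,26,33)
translate: b→-22 (≡26 mod 48), so (24,26,33)→(24,-22,31)
reduced (well bottom): (24,-22,31) with a≤c, −a<b≤a
well minimum |f| = |-24| = 24 (negative-definite)

24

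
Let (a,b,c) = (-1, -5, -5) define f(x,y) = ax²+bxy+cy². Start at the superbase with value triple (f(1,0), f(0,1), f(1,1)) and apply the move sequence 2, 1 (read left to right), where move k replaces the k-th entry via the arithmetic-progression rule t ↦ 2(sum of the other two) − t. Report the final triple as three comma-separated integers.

start (-1,-5,-11) = (f(1,0),f(0,1),f(1,1))
replace slot 2: 2·((-1)+(-11)) − (-5) = -19 → (-1,-19,-11)
replace slot 1: 2·((-19)+(-11)) − (-1) = -59 → (-59,-19,-11)

-59,-19,-11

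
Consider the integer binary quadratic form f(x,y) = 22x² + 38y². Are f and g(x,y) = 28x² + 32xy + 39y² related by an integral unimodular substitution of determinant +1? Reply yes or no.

D₁ = -3344, D₂ = -3344
f: reduced (well bottom): (22,0,38) with a≤c, −a<b≤a
g: translate: b→-24 (≡32 mod 56), so (28,32,39)→(28,-24,35)
g: reduced (well bottom): (28,-24,35) with a≤c, −a<b≤a
reduced forms (22, 0, 38) vs (28, -24, 35) ⇒ inequivalent

no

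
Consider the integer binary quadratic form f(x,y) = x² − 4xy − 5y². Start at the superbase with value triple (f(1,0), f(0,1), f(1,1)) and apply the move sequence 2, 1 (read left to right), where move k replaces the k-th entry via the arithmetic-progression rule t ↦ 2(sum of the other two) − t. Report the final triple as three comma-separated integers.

start (1,-5,-8) = (f(1,0),f(0,1),f(1,1))
replace slot 2: 2·(1+(-8)) − (-5) = -9 → (1,-9,-8)
replace slot 1: 2·((-9)+(-8)) − 1 = -35 → (-35,-9,-8)

-35,-9,-8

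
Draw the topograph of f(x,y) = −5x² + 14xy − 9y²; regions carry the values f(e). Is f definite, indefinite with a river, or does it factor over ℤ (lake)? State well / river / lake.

D = b²−4ac = 14² − 4·(-5)·(-9) = 16
D = 4² is a perfect square ⇒ form factors over ℤ ⇒ lakes

lake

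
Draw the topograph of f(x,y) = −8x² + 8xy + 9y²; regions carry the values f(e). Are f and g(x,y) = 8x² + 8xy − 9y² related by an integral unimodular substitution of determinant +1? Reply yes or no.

D₁ = 352, D₂ = 352
river cycle of f (length 6): (9, 10, -7), (-7, 18, 1), (1, 18, -7), (-7, 10, 9), (9, 8, -8), (-8, 8, 9)
river cycle of g (length 6): (-9, 10, 7), (7, 18, -1), (-1, 18, 7), (7, 10, -9), (-9, 8, 8), (8, 8, -9)
cycles differ ⇒ inequivalent

no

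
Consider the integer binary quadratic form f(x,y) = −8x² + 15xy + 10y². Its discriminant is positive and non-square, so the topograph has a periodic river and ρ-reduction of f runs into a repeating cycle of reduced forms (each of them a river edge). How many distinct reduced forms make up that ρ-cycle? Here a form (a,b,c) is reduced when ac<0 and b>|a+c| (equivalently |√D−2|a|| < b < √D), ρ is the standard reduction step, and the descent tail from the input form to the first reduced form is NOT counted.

D = 545, ⌊√D⌋ = 23
river: ρ → (10,5,-13)
river: ρ → (-13,21,2)
river: ρ → (2,23,-2)
river: ρ → (-2,21,13)
river: ρ → (13,5,-10)
river: ρ → (-10,15,8)
river: ρ → (8,17,-8)
river: ρ → (-8,15,10)
ρ-cycle length = 8 (tail of 0 descent steps not counted)

8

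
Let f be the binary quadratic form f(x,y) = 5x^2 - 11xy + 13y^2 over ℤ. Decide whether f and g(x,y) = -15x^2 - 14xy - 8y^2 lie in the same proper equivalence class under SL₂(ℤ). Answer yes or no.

D₁ = -139, D₂ = -284
discriminants differ ⇒ not SL₂(ℤ)-equivalent

no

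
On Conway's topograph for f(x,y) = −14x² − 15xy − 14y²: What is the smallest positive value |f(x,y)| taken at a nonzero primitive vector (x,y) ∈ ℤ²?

translate: b→-13 (≡15 mod 28), so (14,15,14)→(14,-13,13)
flip: (14,-13,13)→(13,13,14)
reduced (well bottom): (13,13,14) with a≤c, −a<b≤a
well minimum |f| = |-13| = 13 (negative-definite)

13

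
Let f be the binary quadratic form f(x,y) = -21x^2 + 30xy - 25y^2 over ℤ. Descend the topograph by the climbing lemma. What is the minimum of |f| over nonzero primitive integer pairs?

translate: b→12 (≡-30 mod 42), so (21,-30,25)→(21,12,16)
flip: (21,12,16)→(16,-12,21)
reduced (well bottom): (16,-12,21) with a≤c, −a<b≤a
well minimum |f| = |-16| = 16 (negative-definite)

16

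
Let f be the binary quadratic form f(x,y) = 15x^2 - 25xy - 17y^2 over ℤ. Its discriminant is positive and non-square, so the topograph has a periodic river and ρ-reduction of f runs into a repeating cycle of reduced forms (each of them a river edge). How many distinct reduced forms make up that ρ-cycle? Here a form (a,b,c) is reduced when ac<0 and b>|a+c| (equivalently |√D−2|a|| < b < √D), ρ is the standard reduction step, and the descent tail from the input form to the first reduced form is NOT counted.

D = 1645, ⌊√D⌋ = 40
descent: ρ → (-17,25,15)  [lands on river]
river: ρ → (15,35,-7)
river: ρ → (-7,35,15)
river: ρ → (15,25,-17)
river: ρ → (-17,9,23)
river: ρ → (23,37,-3)
river: ρ → (-3,35,35)
river: ρ → (35,35,-3)
river: ρ → (-3,37,23)
river: ρ → (23,9,-17)
ρ-cycle length = 10 (tail of 1 descent step not counted)

10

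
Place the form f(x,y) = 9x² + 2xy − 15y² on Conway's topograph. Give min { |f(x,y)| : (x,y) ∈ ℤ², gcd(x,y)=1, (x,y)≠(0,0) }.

descent: ρ → (-15,-2,9)
descent: ρ → (9,20,-4)  [lands on river]
river: ρ → (-4,20,9)
river: ρ → (9,16,-8)
river: ρ → (-8,16,9)
closes: descent 2, river 4
min |a| on river = 4

4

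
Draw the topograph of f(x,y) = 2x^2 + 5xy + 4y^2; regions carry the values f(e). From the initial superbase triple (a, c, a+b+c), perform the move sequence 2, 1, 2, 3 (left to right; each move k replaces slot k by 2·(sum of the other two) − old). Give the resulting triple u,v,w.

start (2,4,11) = (f(1,0),f(0,1),f(1,1))
replace slot 2: 2·(2+11) − 4 = 22 → (2,22,11)
replace slot 1: 2·(22+11) − 2 = 64 → (64,22,11)
replace slot 2: 2·(64+11) − 22 = 128 → (64,128,11)
replace slot 3: 2·(64+128) − 11 = 373 → (64,128,373)

64,128,373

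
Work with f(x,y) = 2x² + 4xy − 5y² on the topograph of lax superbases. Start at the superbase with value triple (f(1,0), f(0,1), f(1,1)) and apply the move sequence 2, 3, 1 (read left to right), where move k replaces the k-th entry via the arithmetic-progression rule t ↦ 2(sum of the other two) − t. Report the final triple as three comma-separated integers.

start (2,-5,1) = (f(1,0),f(0,1),f(1,1))
replace slot 2: 2·(2+1) − (-5) = 11 → (2,11,1)
replace slot 3: 2·(2+11) − 1 = 25 → (2,11,25)
replace slot 1: 2·(11+25) − 2 = 70 → (70,11,25)

70,11,25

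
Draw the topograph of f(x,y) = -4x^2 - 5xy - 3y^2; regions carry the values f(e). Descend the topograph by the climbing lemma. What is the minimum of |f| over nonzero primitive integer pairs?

translate: b→-3 (≡5 mod 8), so (4,5,3)→(4,-3,2)
flip: (4,-3,2)→(2,3,4)
translate: b→-1 (≡3 mod 4), so (2,3,4)→(2,-1,3)
reduced (well bottom): (2,-1,3) with a≤c, −a<b≤a
well minimum |f| = |-2| = 2 (negative-definite)

2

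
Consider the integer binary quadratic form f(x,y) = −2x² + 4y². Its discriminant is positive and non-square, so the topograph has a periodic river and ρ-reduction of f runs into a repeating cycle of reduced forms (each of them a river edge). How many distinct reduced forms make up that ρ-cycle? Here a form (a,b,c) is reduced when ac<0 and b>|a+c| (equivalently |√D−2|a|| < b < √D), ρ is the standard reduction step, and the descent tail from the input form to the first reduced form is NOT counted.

D = 32, ⌊√D⌋ = 5
descent: ρ → (4,0,-2)
descent: ρ → (-2,4,2)  [lands on river]
river: ρ → (2,4,-2)
ρ-cycle length = 2 (tail of 2 descent steps not counted)

2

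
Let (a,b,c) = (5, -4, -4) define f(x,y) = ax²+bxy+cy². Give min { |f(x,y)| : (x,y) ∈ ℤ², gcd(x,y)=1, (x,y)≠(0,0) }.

descent: ρ → (-4,4,5)  [lands on river]
river: ρ → (5,6,-3)
river: ρ → (-3,6,5)
river: ρ → (5,4,-4)
closes: descent 1, river 4
min |a| on river = 3

3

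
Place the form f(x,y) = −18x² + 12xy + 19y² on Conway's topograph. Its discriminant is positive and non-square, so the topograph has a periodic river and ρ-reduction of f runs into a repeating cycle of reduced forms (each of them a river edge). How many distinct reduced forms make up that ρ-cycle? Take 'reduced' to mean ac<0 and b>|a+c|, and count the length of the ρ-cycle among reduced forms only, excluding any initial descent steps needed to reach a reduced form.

D = 1512, ⌊√D⌋ = 38
river: ρ → (19,26,-11)
river: ρ → (-11,18,27)
river: ρ → (27,36,-2)
river: ρ → (-2,36,27)
river: ρ → (27,18,-11)
river: ρ → (-11,26,19)
river: ρ → (19,12,-18)
river: ρ → (-18,24,13)
river: ρ → (13,28,-14)
river: ρ → (-14,28,13)
river: ρ → (13,24,-18)
river: ρ → (-18,12,19)
ρ-cycle length = 12 (tail of 0 descent steps not counted)

12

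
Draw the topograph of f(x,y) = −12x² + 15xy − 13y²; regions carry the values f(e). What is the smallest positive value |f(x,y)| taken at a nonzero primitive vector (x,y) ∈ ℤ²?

translate: b→9 (≡-15 mod 24), so (12,-15,13)→(12,9,10)
flip: (12,9,10)→(10,-9,12)
reduced (well bottom): (10,-9,12) with a≤c, −a<b≤a
well minimum |f| = |-10| = 10 (negative-definite)

10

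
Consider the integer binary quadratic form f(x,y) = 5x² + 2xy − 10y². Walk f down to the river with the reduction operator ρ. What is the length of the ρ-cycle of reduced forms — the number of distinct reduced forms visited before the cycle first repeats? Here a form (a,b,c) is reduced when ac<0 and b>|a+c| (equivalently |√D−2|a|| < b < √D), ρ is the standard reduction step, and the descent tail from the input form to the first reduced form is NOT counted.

D = 204, ⌊√D⌋ = 14
descent: ρ → (-10,-2,5)
descent: ρ → (5,12,-3)  [lands on river]
river: ρ → (-3,12,5)
river: ρ → (5,8,-7)
river: ρ → (-7,6,6)
river: ρ → (6,6,-7)
river: ρ → (-7,8,5)
ρ-cycle length = 6 (tail of 2 descent steps not counted)

6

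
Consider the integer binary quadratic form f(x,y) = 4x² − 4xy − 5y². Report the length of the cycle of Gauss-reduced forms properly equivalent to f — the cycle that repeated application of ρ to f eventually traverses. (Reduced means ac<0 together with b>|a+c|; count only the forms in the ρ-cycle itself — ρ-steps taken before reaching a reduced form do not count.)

D = 96, ⌊√D⌋ = 9
descent: ρ → (-5,4,4)  [lands on river]
river: ρ → (4,4,-5)
river: ρ → (-5,6,3)
river: ρ → (3,6,-5)
ρ-cycle length = 4 (tail of 1 descent step not counted)

4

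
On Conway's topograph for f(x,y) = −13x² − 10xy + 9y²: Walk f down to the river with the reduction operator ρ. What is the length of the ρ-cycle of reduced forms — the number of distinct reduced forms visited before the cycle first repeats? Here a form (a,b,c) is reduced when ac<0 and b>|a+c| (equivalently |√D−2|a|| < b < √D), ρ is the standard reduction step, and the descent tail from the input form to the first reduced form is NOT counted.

D = 568, ⌊√D⌋ = 23
descent: ρ → (9,10,-13)  [lands on river]
river: ρ → (-13,16,6)
river: ρ → (6,20,-7)
river: ρ → (-7,22,3)
river: ρ → (3,20,-14)
river: ρ → (-14,8,9)
ρ-cycle length = 6 (tail of 1 descent step not counted)

6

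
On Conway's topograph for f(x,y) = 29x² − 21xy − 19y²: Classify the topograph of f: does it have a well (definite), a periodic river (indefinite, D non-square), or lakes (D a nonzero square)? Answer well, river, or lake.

D = b²−4ac = (-21)² − 4·29·(-19) = 2645
D > 0 non-square ⇒ indefinite ⇒ periodic river

river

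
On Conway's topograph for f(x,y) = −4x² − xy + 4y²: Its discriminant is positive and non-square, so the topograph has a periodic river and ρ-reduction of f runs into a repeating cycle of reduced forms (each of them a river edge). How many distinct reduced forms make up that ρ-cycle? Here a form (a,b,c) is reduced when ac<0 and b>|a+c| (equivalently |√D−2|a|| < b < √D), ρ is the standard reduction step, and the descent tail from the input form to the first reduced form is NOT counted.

D = 65, ⌊√D⌋ = 8
descent: ρ → (4,1,-4)  [lands on river]
river: ρ → (-4,7,1)
river: ρ → (1,7,-4)
river: ρ → (-4,1,4)
river: ρ → (4,7,-1)
river: ρ → (-1,7,4)
ρ-cycle length = 6 (tail of 1 descent step not counted)

6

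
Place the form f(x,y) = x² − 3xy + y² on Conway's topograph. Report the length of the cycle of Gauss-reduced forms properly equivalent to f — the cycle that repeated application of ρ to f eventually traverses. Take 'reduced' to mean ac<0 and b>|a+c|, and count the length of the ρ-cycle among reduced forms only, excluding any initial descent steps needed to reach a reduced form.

D = 5, ⌊√D⌋ = 2
descent: ρ → (1,1,-1)  [lands on river]
river: ρ → (-1,1,1)
ρ-cycle length = 2 (tail of 1 descent step not counted)

2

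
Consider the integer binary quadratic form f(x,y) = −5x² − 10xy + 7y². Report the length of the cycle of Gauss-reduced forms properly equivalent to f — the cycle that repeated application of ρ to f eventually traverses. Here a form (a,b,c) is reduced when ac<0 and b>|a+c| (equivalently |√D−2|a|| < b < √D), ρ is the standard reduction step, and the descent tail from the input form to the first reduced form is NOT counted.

D = 240, ⌊√D⌋ = 15
descent: ρ → (7,10,-5)  [lands on river]
river: ρ → (-5,10,7)
river: ρ → (7,4,-8)
river: ρ → (-8,12,3)
river: ρ → (3,12,-8)
river: ρ → (-8,4,7)
ρ-cycle length = 6 (tail of 1 descent step not counted)

6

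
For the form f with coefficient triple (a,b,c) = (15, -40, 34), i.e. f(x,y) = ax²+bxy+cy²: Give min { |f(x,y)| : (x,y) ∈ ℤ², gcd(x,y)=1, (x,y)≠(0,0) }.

translate: b→-10 (≡-40 mod 30), so (15,-40,34)→(15,-10,9)
flip: (15,-10,9)→(9,10,15)
translate: b→-8 (≡10 mod 18), so (9,10,15)→(9,-8,14)
reduced (well bottom): (9,-8,14) with a≤c, −a<b≤a
well minimum = a = 9

9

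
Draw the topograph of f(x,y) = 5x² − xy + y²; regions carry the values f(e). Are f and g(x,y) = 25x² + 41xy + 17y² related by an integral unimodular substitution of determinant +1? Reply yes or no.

D₁ = -19, D₂ = -19
f: flip: (5,-1,1)→(1,1,5)
f: reduced (well bottom): (1,1,5) with a≤c, −a<b≤a
g: translate: b→-9 (≡41 mod 50), so (25,41,17)→(25,-9,1)
g: flip: (25,-9,1)→(1,9,25)
g: translate: b→1 (≡9 mod 2), so (1,9,25)→(1,1,5)
g: reduced (well bottom): (1,1,5) with a≤c, −a<b≤a
reduced forms (1, 1, 5) vs (1, 1, 5) ⇒ equivalent

yes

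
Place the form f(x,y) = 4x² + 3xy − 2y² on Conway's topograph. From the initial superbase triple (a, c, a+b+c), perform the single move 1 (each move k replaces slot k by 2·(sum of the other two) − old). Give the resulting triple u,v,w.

start (4,-2,5) = (f(1,0),f(0,1),f(1,1))
replace slot 1: 2·((-2)+5) − 4 = 2 → (2,-2,5)

2,-2,5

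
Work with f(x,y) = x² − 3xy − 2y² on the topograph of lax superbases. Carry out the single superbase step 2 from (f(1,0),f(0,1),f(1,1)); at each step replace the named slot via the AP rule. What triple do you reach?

start (1,-2,-4) = (f(1,0),f(0,1),f(1,1))
replace slot 2: 2·(1+(-4)) − (-2) = -4 → (1,-4,-4)

1,-4,-4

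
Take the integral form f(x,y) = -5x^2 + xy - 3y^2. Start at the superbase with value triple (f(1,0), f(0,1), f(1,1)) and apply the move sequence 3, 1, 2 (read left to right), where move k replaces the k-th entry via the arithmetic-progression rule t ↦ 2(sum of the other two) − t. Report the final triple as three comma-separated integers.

start (-5,-3,-7) = (f(1,0),f(0,1),f(1,1))
replace slot 3: 2·((-5)+(-3)) − (-7) = -9 → (-5,-3,-9)
replace slot 1: 2·((-3)+(-9)) − (-5) = -19 → (-19,-3,-9)
replace slot 2: 2·((-19)+(-9)) − (-3) = -53 → (-19,-53,-9)

-19,-53,-9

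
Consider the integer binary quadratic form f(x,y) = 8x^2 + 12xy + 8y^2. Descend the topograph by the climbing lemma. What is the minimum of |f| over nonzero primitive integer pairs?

translate: b→-4 (≡12 mod 16), so (8,12,8)→(8,-4,4)
flip: (8,-4,4)→(4,4,8)
reduced (well bottom): (4,4,8) with a≤c, −a<b≤a
well minimum = a = 4

4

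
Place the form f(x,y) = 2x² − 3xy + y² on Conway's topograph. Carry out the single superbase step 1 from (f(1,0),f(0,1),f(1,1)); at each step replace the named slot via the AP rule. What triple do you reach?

start (2,1,0) = (f(1,0),f(0,1),f(1,1))
replace slot 1: 2·(1+0) − 2 = 0 → (0,1,0)

0,1,0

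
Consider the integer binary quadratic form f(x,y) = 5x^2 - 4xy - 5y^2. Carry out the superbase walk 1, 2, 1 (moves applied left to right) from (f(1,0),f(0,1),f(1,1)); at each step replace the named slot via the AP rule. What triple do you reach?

start (5,-5,-4) = (f(1,0),f(0,1),f(1,1))
replace slot 1: 2·((-5)+(-4)) − 5 = -23 → (-23,-5,-4)
replace slot 2: 2·((-23)+(-4)) − (-5) = -49 → (-23,-49,-4)
replace slot 1: 2·((-49)+(-4)) − (-23) = -83 → (-83,-49,-4)

-83,-49,-4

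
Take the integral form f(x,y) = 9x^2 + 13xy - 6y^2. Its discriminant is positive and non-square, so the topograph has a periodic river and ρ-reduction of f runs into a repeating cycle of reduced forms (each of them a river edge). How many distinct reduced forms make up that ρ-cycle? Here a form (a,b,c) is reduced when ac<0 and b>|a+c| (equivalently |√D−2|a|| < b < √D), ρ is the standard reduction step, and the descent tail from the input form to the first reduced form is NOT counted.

D = 385, ⌊√D⌋ = 19
river: ρ → (-6,11,11)
river: ρ → (11,11,-6)
river: ρ → (-6,13,9)
river: ρ → (9,5,-10)
river: ρ → (-10,15,4)
river: ρ → (4,17,-6)
river: ρ → (-6,19,1)
river: ρ → (1,19,-6)
river: ρ → (-6,17,4)
river: ρ → (4,15,-10)
river: ρ → (-10,5,9)
river: ρ → (9,13,-6)
ρ-cycle length = 12 (tail of 0 descent steps not counted)

12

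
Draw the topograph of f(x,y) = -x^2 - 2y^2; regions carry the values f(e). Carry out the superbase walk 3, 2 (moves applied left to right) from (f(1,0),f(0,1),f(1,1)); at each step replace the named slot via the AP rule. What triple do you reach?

start (-1,-2,-3) = (f(1,0),f(0,1),f(1,1))
replace slot 3: 2·((-1)+(-2)) − (-3) = -3 → (-1,-2,-3)
replace slot 2: 2·((-1)+(-3)) − (-2) = -6 → (-1,-6,-3)

-1,-6,-3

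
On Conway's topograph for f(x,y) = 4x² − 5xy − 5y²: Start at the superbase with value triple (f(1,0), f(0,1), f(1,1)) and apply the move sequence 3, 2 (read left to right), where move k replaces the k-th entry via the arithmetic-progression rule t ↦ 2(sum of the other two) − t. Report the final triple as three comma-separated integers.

start (4,-5,-6) = (f(1,0),f(0,1),f(1,1))
replace slot 3: 2·(4+(-5)) − (-6) = 4 → (4,-5,4)
replace slot 2: 2·(4+4) − (-5) = 21 → (4,21,4)

4,21,4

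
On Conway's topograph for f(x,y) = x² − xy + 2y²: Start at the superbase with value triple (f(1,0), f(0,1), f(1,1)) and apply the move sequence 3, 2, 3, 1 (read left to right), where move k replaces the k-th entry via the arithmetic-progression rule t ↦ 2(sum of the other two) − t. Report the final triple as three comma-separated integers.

start (1,2,2) = (f(1,0),f(0,1),f(1,1))
replace slot 3: 2·(1+2) − 2 = 4 → (1,2,4)
replace slot 2: 2·(1+4) − 2 = 8 → (1,8,4)
replace slot 3: 2·(1+8) − 4 = 14 → (1,8,14)
replace slot 1: 2·(8+14) − 1 = 43 → (43,8,14)

43,8,14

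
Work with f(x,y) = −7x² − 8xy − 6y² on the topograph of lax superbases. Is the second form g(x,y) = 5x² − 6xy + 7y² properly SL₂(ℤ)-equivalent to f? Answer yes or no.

D₁ = -104, D₂ = -104
f is negative-definite; reduce −f:
−f: translate: b→-6 (≡8 mod 14), so (7,8,6)→(7,-6,5)
−f: flip: (7,-6,5)→(5,6,7)
−f: translate: b→-4 (≡6 mod 10), so (5,6,7)→(5,-4,6)
−f: reduced (well bottom): (5,-4,6) with a≤c, −a<b≤a
flip sign back: reduced form of f is (-5,4,-6)
g: translate: b→4 (≡-6 mod 10), so (5,-6,7)→(5,4,6)
g: reduced (well bottom): (5,4,6) with a≤c, −a<b≤a
reduced forms (-5, 4, -6) vs (5, 4, 6) ⇒ inequivalent

no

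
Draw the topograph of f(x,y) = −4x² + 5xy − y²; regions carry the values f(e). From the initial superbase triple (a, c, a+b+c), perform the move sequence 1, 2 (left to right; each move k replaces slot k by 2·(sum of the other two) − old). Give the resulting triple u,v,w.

start (-4,-1,0) = (f(1,0),f(0,1),f(1,1))
replace slot 1: 2·((-1)+0) − (-4) = 2 → (2,-1,0)
replace slot 2: 2·(2+0) − (-1) = 5 → (2,5,0)

2,5,0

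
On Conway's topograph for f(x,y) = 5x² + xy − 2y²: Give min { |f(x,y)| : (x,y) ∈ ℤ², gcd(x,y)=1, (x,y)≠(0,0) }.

descent: ρ → (-2,3,4)  [lands on river]
river: ρ → (4,5,-1)
river: ρ → (-1,5,4)
river: ρ → (4,3,-2)
river: ρ → (-2,5,2)
river: ρ → (2,3,-4)
river: ρ → (-4,5,1)
river: ρ → (1,5,-4)
river: ρ → (-4,3,2)
river: ρ → (2,5,-2)
closes: descent 1, river 10
min |a| on river = 1

1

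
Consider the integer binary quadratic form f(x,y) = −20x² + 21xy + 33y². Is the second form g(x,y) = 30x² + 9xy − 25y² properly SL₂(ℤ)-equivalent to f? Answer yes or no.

D₁ = 3081, D₂ = 3081
river cycle of f (length 10): (33, 45, -8), (-8, 51, 15), (15, 39, -26), (-26, 13, 28), (28, 43, -11), (-11, 45, 24), (24, 51, -5), (-5, 49, 34), (34, 19, -20), (-20, 21, 33)
river cycle of g (length 8): (-25, 41, 14), (14, 43, -22), (-22, 45, 12), (12, 51, -10), (-10, 49, 17), (17, 53, -4), (-4, 51, 30), (30, 9, -25)
cycles differ ⇒ inequivalent

no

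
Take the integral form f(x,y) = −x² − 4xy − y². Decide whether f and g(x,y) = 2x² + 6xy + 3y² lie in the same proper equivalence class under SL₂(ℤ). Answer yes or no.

D₁ = 12, D₂ = 12
river cycle of f (length 2): (-1, 2, 2), (2, 2, -1)
river cycle of g (length 2): (-1, 2, 2), (2, 2, -1)
cycles coincide ⇒ equivalent

yes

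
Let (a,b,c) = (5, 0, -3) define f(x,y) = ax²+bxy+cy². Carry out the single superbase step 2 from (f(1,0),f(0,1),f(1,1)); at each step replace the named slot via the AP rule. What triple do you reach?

start (5,-3,2) = (f(1,0),f(0,1),f(1,1))
replace slot 2: 2·(5+2) − (-3) = 17 → (5,17,2)

5,17,2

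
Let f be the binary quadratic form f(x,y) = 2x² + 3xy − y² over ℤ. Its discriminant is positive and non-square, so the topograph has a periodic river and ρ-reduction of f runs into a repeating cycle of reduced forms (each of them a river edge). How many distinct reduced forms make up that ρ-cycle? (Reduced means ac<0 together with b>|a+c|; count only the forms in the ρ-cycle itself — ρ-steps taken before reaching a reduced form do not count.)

D = 17, ⌊√D⌋ = 4
river: ρ → (-1,3,2)
river: ρ → (2,1,-2)
river: ρ → (-2,3,1)
river: ρ → (1,3,-2)
river: ρ → (-2,1,2)
river: ρ → (2,3,-1)
ρ-cycle length = 6 (tail of 0 descent steps not counted)

6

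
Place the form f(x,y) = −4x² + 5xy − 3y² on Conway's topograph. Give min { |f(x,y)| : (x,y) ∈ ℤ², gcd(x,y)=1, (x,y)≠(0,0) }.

translate: b→3 (≡-5 mod 8), so (4,-5,3)→(4,3,2)
flip: (4,3,2)→(2,-3,4)
translate: b→1 (≡-3 mod 4), so (2,-3,4)→(2,1,3)
reduced (well bottom): (2,1,3) with a≤c, −a<b≤a
well minimum |f| = |-2| = 2 (negative-definite)

2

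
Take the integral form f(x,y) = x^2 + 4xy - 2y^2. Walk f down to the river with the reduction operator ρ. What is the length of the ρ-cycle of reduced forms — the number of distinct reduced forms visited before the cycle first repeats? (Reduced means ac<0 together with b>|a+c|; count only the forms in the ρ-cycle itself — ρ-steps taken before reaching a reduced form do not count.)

D = 24, ⌊√D⌋ = 4
river: ρ → (-2,4,1)
river: ρ → (1,4,-2)
ρ-cycle length = 2 (tail of 0 descent steps not counted)

2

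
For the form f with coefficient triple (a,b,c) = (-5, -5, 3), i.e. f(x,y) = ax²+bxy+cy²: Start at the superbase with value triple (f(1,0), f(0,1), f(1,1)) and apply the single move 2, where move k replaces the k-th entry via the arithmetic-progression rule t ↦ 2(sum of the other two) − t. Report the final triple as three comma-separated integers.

start (-5,3,-7) = (f(1,0),f(0,1),f(1,1))
replace slot 2: 2·((-5)+(-7)) − 3 = -27 → (-5,-27,-7)

-5,-27,-7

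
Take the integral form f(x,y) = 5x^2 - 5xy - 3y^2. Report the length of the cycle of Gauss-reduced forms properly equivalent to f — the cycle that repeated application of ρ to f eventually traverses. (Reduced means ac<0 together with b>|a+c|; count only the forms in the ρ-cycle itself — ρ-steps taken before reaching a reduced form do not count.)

D = 85, ⌊√D⌋ = 9
descent: ρ → (-3,5,5)  [lands on river]
river: ρ → (5,5,-3)
river: ρ → (-3,7,3)
river: ρ → (3,5,-5)
river: ρ → (-5,5,3)
river: ρ → (3,7,-3)
ρ-cycle length = 6 (tail of 1 descent step not counted)

6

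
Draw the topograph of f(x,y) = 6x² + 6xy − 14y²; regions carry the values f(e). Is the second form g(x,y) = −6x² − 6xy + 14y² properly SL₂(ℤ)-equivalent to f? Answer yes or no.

D₁ = 372, D₂ = 372
river cycle of f (length 2): (6, 18, -2), (-2, 18, 6)
river cycle of g (length 2): (-6, 18, 2), (2, 18, -6)
cycles differ ⇒ inequivalent

no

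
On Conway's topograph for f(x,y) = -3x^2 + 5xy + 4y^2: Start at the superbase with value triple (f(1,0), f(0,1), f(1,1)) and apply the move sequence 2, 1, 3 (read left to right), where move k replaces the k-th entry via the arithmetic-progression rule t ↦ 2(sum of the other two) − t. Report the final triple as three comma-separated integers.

start (-3,4,6) = (f(1,0),f(0,1),f(1,1))
replace slot 2: 2·((-3)+6) − 4 = 2 → (-3,2,6)
replace slot 1: 2·(2+6) − (-3) = 19 → (19,2,6)
replace slot 3: 2·(19+2) − 6 = 36 → (19,2,36)

19,2,36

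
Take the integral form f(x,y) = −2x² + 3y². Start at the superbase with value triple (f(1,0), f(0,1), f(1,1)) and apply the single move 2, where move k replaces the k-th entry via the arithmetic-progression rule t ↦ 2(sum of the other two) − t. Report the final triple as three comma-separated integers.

start (-2,3,1) = (f(1,0),f(0,1),f(1,1))
replace slot 2: 2·((-2)+1) − 3 = -5 → (-2,-5,1)

-2,-5,1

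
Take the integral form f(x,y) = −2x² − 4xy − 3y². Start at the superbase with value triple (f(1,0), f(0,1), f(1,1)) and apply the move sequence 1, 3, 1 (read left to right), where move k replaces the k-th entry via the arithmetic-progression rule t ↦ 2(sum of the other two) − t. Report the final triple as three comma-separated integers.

start (-2,-3,-9) = (f(1,0),f(0,1),f(1,1))
replace slot 1: 2·((-3)+(-9)) − (-2) = -22 → (-22,-3,-9)
replace slot 3: 2·((-22)+(-3)) − (-9) = -41 → (-22,-3,-41)
replace slot 1: 2·((-3)+(-41)) − (-22) = -66 → (-66,-3,-41)

-66,-3,-41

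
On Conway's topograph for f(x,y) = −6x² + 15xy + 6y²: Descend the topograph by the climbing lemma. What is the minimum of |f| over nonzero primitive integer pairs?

river: ρ → (6,9,-12)
river: ρ → (-12,15,3)
river: ρ → (3,15,-12)
river: ρ → (-12,9,6)
river: ρ → (6,15,-6)
river: ρ → (-6,9,12)
river: ρ → (12,15,-3)
river: ρ → (-3,15,12)
river: ρ → (12,9,-6)
river: ρ → (-6,15,6)
closes: descent 0, river 10
min |a| on river = 3

3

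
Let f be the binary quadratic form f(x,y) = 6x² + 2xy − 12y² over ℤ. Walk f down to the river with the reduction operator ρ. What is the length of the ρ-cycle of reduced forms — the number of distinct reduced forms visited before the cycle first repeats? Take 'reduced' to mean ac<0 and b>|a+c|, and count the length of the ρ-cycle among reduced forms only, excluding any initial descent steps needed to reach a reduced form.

D = 292, ⌊√D⌋ = 17
descent: ρ → (-12,-2,6)
descent: ρ → (6,14,-4)  [lands on river]
river: ρ → (-4,10,12)
river: ρ → (12,14,-2)
river: ρ → (-2,14,12)
river: ρ → (12,10,-4)
river: ρ → (-4,14,6)
river: ρ → (6,10,-8)
river: ρ → (-8,6,8)
river: ρ → (8,10,-6)
river: ρ → (-6,14,4)
river: ρ → (4,10,-12)
river: ρ → (-12,14,2)
river: ρ → (2,14,-12)
river: ρ → (-12,10,4)
river: ρ → (4,14,-6)
river: ρ → (-6,10,8)
river: ρ → (8,6,-8)
river: ρ → (-8,10,6)
ρ-cycle length = 18 (tail of 2 descent steps not counted)

18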